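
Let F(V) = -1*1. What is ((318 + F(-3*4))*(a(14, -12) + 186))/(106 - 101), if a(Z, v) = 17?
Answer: 64351/5 ≈ 12870.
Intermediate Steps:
F(V) = -1
((318 + F(-3*4))*(a(14, -12) + 186))/(106 - 101) = ((318 - 1)*(17 + 186))/(106 - 101) = (317*203)/5 = (⅕)*64351 = 64351/5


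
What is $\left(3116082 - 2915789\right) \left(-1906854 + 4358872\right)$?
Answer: $491122041274$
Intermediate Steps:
$\left(3116082 - 2915789\right) \left(-1906854 + 4358872\right) = 200293 \cdot 2452018 = 491122041274$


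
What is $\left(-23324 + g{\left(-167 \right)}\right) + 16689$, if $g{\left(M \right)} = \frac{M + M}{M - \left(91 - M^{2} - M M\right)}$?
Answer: $- \frac{184187767}{27760} \approx -6635.0$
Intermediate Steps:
$g{\left(M \right)} = \frac{2 M}{-91 + M + 2 M^{2}}$ ($g{\left(M \right)} = \frac{2 M}{M + \left(\left(M^{2} + M^{2}\right) - 91\right)} = \frac{2 M}{M + \left(2 M^{2} - 91\right)} = \frac{2 M}{M + \left(-91 + 2 M^{2}\right)} = \frac{2 M}{-91 + M + 2 M^{2}}$)
$\left(-23324 + g{\left(-167 \right)}\right) + 16689 = \left(-23324 + 2 \left(-167\right) \frac{1}{-91 - 167 + 2 \left(-167\right)^{2}}\right) + 16689 = \left(-23324 + 2 \left(-167\right) \frac{1}{-91 - 167 + 2 \cdot 27889}\right) + 16689 = \left(-23324 + 2 \left(-167\right) \frac{1}{-91 - 167 + 55778}\right) + 16689 = \left(-23324 + 2 \left(-167\right) \frac{1}{55520}\right) + 16689 = \left(-23324 - \frac{167}{27760}\right) + 16689 = - \frac{647474407}{27760} + 16689 = - \frac{184187767}{27760}$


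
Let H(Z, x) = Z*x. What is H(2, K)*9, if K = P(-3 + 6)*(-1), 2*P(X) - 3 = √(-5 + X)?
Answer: -27 - 9*I*√2 ≈ -27.0 - 12.728*I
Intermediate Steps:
P(X) = 3/2 + √(-5 + X)/2
K = -3/2 - I*√2/2 (K = (3/2 + √(-5 + (-3 + 6))/2)*(-1) = (3/2 + √(-5 + 3)/2)*(-1) = (3/2 + √(-2)/2)*(-1) = (3/2 + (I*√2)/2)*(-1) = (3/2 + I*√2/2)*(-1) = -3/2 - I*√2/2 ≈ -1.5 - 0.70711*I)
H(2, K)*9 = (2*(-3/2 - I*√2/2))*9 = (-3 - I*√2)*9 = -27 - 9*I*√2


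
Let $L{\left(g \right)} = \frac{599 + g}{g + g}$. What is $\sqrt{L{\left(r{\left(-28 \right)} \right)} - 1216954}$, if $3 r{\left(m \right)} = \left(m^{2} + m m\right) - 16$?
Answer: $\frac{i \sqrt{732819842198}}{776} \approx 1103.2 i$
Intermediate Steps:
$r{\left(m \right)} = - \frac{16}{3} + \frac{2 m^{2}}{3}$ ($r{\left(m \right)} = \frac{\left(m^{2} + m m\right) - 16}{3} = \frac{\left(m^{2} + m^{2}\right) - 16}{3} = \frac{2 m^{2} - 16}{3} = \frac{-16 + 2 m^{2}}{3} = - \frac{16}{3} + \frac{2 m^{2}}{3}$)
$L{\left(g \right)} = \frac{599 + g}{2 g}$
$\sqrt{L{\left(r{\left(-28 \right)} \right)} - 1216954} = \sqrt{\frac{599 - \left(\frac{16}{3} - \frac{2 \left(-28\right)^{2}}{3}\right)}{2 \left(- \frac{16}{3} + \frac{2 \left(-28\right)^{2}}{3}\right)} - 1216954} = \sqrt{\frac{599 + \left(- \frac{16}{3} + \frac{2}{3} \cdot 784\right)}{2 \left(- \frac{16}{3} + \frac{2}{3} \cdot 784\right)} - 1216954} = \sqrt{\frac{599 + \left(- \frac{16}{3} + \frac{1568}{3}\right)}{2 \left(- \frac{16}{3} + \frac{1568}{3}\right)} - 1216954} = \sqrt{\frac{599 + \frac{1552}{3}}{2 \cdot \frac{1552}{3}} - 1216954} = \sqrt{\frac{1}{2} \cdot \frac{3}{1552} \cdot \frac{3349}{3} - 1216954} = \sqrt{\frac{3349}{3104} - 1216954} = \sqrt{- \frac{3777421867}{3104}} = \frac{i \sqrt{732819842198}}{776}$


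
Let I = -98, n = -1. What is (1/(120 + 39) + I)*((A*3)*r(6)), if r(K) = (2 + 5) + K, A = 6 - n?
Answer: -1417871/53 ≈ -26752.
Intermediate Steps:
A = 7 (A = 6 - 1*(-1) = 6 + 1 = 7)
r(K) = 7 + K
(1/(120 + 39) + I)*((A*3)*r(6)) = (1/(120 + 39) - 98)*((7*3)*(7 + 6)) = (1/159 - 98)*(21*13) = (1/159 - 98)*273 = -15581/159*273 = -1417871/53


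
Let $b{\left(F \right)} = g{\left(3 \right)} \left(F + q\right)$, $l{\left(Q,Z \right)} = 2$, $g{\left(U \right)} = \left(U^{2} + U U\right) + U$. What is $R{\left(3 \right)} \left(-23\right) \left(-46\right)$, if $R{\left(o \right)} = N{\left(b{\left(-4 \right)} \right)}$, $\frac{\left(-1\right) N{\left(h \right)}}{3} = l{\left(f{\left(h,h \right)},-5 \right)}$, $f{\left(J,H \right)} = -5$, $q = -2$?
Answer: $-6348$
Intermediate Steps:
$g{\left(U \right)} = U + 2 U^{2}$ ($g{\left(U \right)} = \left(U^{2} + U^{2}\right) + U = 2 U^{2} + U = U + 2 U^{2}$)
$b{\left(F \right)} = -42 + 21 F$ ($b{\left(F \right)} = 3 \left(1 + 2 \cdot 3\right) \left(F - 2\right) = 3 \left(1 + 6\right) \left(-2 + F\right) = 3 \cdot 7 \left(-2 + F\right) = 21 \left(-2 + F\right) = -42 + 21 F$)
$N{\left(h \right)} = -6$ ($N{\left(h \right)} = \left(-3\right) 2 = -6$)
$R{\left(o \right)} = -6$
$R{\left(3 \right)} \left(-23\right) \left(-46\right) = \left(-6\right) \left(-23\right) \left(-46\right) = 138 \left(-46\right) = -6348$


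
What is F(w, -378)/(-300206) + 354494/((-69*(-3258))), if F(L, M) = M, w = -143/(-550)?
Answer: 26626550230/16871727303 ≈ 1.5782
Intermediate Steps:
w = 13/50 (w = -143*(-1/550) = 13/50 ≈ 0.26000)
F(w, -378)/(-300206) + 354494/((-69*(-3258))) = -378/(-300206) + 354494/((-69*(-3258))) = -378*(-1/300206) + 354494/224802 = 189/150103 + 354494*(1/224802) = 189/150103 + 177247/112401 = 26626550230/16871727303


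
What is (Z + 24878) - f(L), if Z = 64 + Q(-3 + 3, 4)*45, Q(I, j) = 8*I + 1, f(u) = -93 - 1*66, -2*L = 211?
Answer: 25146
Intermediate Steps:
L = -211/2 (L = -½*211 = -211/2 ≈ -105.50)
f(u) = -159 (f(u) = -93 - 66 = -159)
Q(I, j) = 1 + 8*I
Z = 109 (Z = 64 + (1 + 8*(-3 + 3))*45 = 64 + (1 + 8*0)*45 = 64 + (1 + 0)*45 = 64 + 1*45 = 64 + 45 = 109)
(Z + 24878) - f(L) = (109 + 24878) - 1*(-159) = 24987 + 159 = 25146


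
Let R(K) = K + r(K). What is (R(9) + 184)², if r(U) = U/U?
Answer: 37636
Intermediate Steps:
r(U) = 1
R(K) = 1 + K (R(K) = K + 1 = 1 + K)
(R(9) + 184)² = ((1 + 9) + 184)² = (10 + 184)² = 194² = 37636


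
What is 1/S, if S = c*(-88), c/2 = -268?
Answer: 1/47168 ≈ 2.1201e-5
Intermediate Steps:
c = -536 (c = 2*(-268) = -536)
S = 47168 (S = -536*(-88) = 47168)
1/S = 1/47168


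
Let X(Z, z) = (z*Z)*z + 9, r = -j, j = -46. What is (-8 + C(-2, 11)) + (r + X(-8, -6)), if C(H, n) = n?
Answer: -230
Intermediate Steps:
r = 46 (r = -1*(-46) = 46)
X(Z, z) = 9 + Z*z² (X(Z, z) = (Z*z)*z + 9 = Z*z² + 9 = 9 + Z*z²)
(-8 + C(-2, 11)) + (r + X(-8, -6)) = (-8 + 11) + (46 + (9 - 8*(-6)²)) = 3 + (46 + (9 - 8*36)) = 3 + (46 + (9 - 288)) = 3 + (46 - 279) = 3 - 233 = -230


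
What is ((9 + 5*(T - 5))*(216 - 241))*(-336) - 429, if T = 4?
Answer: 33171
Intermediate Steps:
((9 + 5*(T - 5))*(216 - 241))*(-336) - 429 = ((9 + 5*(4 - 5))*(216 - 241))*(-336) - 429 = ((9 + 5*(-1))*(-25))*(-336) - 429 = ((9 - 5)*(-25))*(-336) - 429 = (4*(-25))*(-336) - 429 = -100*(-336) - 429 = 33600 - 429 = 33171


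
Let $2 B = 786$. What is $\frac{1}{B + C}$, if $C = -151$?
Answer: $\frac{1}{242} \approx 0.0041322$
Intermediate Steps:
$B = 393$ ($B = \frac{1}{2} \cdot 786 = 393$)
$\frac{1}{B + C} = \frac{1}{393 - 151} = \frac{1}{242}$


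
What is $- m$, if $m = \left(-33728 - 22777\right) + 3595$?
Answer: $52910$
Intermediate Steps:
$m = -52910$ ($m = -56505 + 3595 = -52910$)
$- m = \left(-1\right) \left(-52910\right) = 52910$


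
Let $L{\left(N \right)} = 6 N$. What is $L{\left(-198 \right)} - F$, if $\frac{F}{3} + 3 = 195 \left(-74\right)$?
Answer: $42111$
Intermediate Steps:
$F = -43299$ ($F = -9 + 3 \cdot 195 \left(-74\right) = -9 + 3 \left(-14430\right) = -9 - 43290 = -43299$)
$L{\left(-198 \right)} - F = 6 \left(-198\right) - -43299 = -1188 + 43299 = 42111$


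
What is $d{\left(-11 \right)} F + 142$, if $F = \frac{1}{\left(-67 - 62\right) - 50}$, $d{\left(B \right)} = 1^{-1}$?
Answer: $\frac{25417}{179} \approx 141.99$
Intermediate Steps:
$d{\left(B \right)} = 1$
$F = - \frac{1}{179}$ ($F = \frac{1}{\left(-67 - 62\right) - 50} = \frac{1}{-129 - 50} = \frac{1}{-179} = - \frac{1}{179} \approx -0.0055866$)
$d{\left(-11 \right)} F + 142 = 1 \left(- \frac{1}{179}\right) + 142 = - \frac{1}{179} + 142 = \frac{25417}{179}$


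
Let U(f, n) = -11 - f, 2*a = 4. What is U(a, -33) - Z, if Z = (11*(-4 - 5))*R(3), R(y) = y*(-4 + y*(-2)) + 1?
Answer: -2884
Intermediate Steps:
a = 2 (a = (½)*4 = 2)
R(y) = 1 + y*(-4 - 2*y) (R(y) = y*(-4 - 2*y) + 1 = 1 + y*(-4 - 2*y))
Z = 2871 (Z = (11*(-4 - 5))*(1 - 4*3 - 2*3²) = (11*(-9))*(1 - 12 - 2*9) = -99*(1 - 12 - 18) = -99*(-29) = 2871)
U(a, -33) - Z = (-11 - 1*2) - 1*2871 = (-11 - 2) - 2871 = -13 - 2871 = -2884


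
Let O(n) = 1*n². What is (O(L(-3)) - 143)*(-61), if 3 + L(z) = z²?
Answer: 6527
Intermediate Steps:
L(z) = -3 + z²
O(n) = n²
(O(L(-3)) - 143)*(-61) = ((-3 + (-3)²)² - 143)*(-61) = ((-3 + 9)² - 143)*(-61) = (6² - 143)*(-61) = (36 - 143)*(-61) = -107*(-61) = 6527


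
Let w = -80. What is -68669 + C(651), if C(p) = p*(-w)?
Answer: -16589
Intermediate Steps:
C(p) = 80*p (C(p) = p*(-1*(-80)) = p*80 = 80*p)
-68669 + C(651) = -68669 + 80*651 = -68669 + 52080 = -16589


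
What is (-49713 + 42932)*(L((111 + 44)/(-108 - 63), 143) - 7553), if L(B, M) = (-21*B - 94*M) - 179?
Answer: 8176753573/57 ≈ 1.4345e+8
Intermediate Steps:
L(B, M) = -179 - 94*M - 21*B (L(B, M) = (-94*M - 21*B) - 179 = -179 - 94*M - 21*B)
(-49713 + 42932)*(L((111 + 44)/(-108 - 63), 143) - 7553) = (-49713 + 42932)*((-179 - 94*143 - 21*(111 + 44)/(-108 - 63)) - 7553) = -6781*((-179 - 13442 - 3255/(-171)) - 7553) = -6781*((-179 - 13442 - 3255*(-1)/171) - 7553) = -6781*((-179 - 13442 - 21*(-155/171)) - 7553) = -6781*((-179 - 13442 + 1085/57) - 7553) = -6781*(-775312/57 - 7553) = -6781*(-1205833/57) = 8176753573/57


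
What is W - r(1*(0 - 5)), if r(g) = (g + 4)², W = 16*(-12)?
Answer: -193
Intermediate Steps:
W = -192
r(g) = (4 + g)²
W - r(1*(0 - 5)) = -192 - (4 + 1*(0 - 5))² = -192 - (4 + 1*(-5))² = -192 - (4 - 5)² = -192 - 1*(-1)² = -192 - 1*1 = -192 - 1 = -193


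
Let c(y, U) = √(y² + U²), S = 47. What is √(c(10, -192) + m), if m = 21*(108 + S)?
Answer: √(3255 + 2*√9241) ≈ 58.713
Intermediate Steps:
c(y, U) = √(U² + y²)
m = 3255 (m = 21*(108 + 47) = 21*155 = 3255)
√(c(10, -192) + m) = √(√((-192)² + 10²) + 3255) = √(√(36864 + 100) + 3255) = √(√36964 + 3255) = √(2*√9241 + 3255) = √(3255 + 2*√9241)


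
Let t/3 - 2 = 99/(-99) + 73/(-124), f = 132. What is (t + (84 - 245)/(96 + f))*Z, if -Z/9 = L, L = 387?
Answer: -2165265/1178 ≈ -1838.1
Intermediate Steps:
Z = -3483 (Z = -9*387 = -3483)
t = 153/124 (t = 6 + 3*(99/(-99) + 73/(-124)) = 6 + 3*(99*(-1/99) + 73*(-1/124)) = 6 + 3*(-1 - 73/124) = 6 + 3*(-197/124) = 6 - 591/124 = 153/124 ≈ 1.2339)
(t + (84 - 245)/(96 + f))*Z = (153/124 + (84 - 245)/(96 + 132))*(-3483) = (153/124 - 161/228)*(-3483) = (1865/3534)*(-3483) = -2165265/1178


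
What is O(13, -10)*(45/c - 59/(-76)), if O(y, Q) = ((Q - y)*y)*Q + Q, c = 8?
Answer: 724885/38 ≈ 19076.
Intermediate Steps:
O(y, Q) = Q + Q*y*(Q - y) (O(y, Q) = (y*(Q - y))*Q + Q = Q*y*(Q - y) + Q = Q + Q*y*(Q - y))
O(13, -10)*(45/c - 59/(-76)) = (-10*(1 - 1*13² - 10*13))*(45/8 - 59/(-76)) = (-10*(1 - 1*169 - 130))*(45*(⅛) - 59*(-1/76)) = (-10*(1 - 169 - 130))*(45/8 + 59/76) = -10*(-298)*(973/152) = 2980*(973/152) = 724885/38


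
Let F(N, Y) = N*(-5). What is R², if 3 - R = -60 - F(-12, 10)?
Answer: 15129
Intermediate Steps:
F(N, Y) = -5*N
R = 123 (R = 3 - (-60 - (-5)*(-12)) = 3 - (-60 - 1*60) = 3 - (-60 - 60) = 3 - 1*(-120) = 3 + 120 = 123)
R² = 123² = 15129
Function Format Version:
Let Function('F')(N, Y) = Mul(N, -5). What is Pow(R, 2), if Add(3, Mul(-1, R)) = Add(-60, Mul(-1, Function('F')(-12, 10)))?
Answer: 15129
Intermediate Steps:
Function('F')(N, Y) = Mul(-5, N)
R = 123 (R = Add(3, Mul(-1, Add(-60, Mul(-1, Mul(-5, -12))))) = Add(3, Mul(-1, Add(-60, Mul(-1, 60)))) = Add(3, Mul(-1, Add(-60, -60))) = Add(3, Mul(-1, -120)) = Add(3, 120) = 123)
Pow(R, 2) = Pow(123, 2) = 15129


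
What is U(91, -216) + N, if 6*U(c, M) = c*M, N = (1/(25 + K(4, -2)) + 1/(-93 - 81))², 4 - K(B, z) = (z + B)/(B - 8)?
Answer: -345260033135/105390756 ≈ -3276.0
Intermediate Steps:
K(B, z) = 4 - (B + z)/(-8 + B) (K(B, z) = 4 - (z + B)/(B - 8) = 4 - (B + z)/(-8 + B))
N = 83521/105390756 (N = (1/(25 + (-32 - 1*(-2) + 3*4)/(-8 + 4)) + 1/(-93 - 81))² = (1/(25 + (-32 + 2 + 12)/(-4)) + 1/(-174))² = (1/(25 - ¼*(-18)) - 1/174)² = (1/(25 + 9/2) - 1/174)² = (1/(59/2) - 1/174)² = (2/59 - 1/174)² = (289/10266)² = 83521/105390756 ≈ 0.00079249)
U(c, M) = M*c/6 (U(c, M) = (c*M)/6 = (M*c)/6 = M*c/6)
U(91, -216) + N = (⅙)*(-216)*91 + 83521/105390756 = -3276 + 83521/105390756 = -345260033135/105390756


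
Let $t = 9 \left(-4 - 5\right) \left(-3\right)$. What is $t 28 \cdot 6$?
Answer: $40824$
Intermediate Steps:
$t = 243$ ($t = 9 \left(-4 - 5\right) \left(-3\right) = 9 \left(-9\right) \left(-3\right) = \left(-81\right) \left(-3\right) = 243$)
$t 28 \cdot 6 = 243 \cdot 28 \cdot 6 = 243 \cdot 168 = 40824$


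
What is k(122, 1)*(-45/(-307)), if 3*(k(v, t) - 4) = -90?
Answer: -1170/307 ≈ -3.8111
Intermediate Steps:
k(v, t) = -26 (k(v, t) = 4 + (⅓)*(-90) = 4 - 30 = -26)
k(122, 1)*(-45/(-307)) = -(-1170)/(-307) = -(-1170)*(-1)/307 = -26*45/307 = -1170/307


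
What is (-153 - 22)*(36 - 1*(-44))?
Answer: -14000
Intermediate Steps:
(-153 - 22)*(36 - 1*(-44)) = -175*(36 + 44) = -175*80 = -14000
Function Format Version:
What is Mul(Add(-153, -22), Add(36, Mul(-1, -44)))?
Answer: -14000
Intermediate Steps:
Mul(Add(-153, -22), Add(36, Mul(-1, -44))) = Mul(-175, Add(36, 44)) = Mul(-175, 80) = -14000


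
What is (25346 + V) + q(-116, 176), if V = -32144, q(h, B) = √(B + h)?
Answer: -6798 + 2*√15 ≈ -6790.3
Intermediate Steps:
(25346 + V) + q(-116, 176) = (25346 - 32144) + √(176 - 116) = -6798 + √60 = -6798 + 2*√15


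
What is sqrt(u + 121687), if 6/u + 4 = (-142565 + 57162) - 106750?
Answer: sqrt(4493208832165921)/192157 ≈ 348.84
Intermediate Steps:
u = -6/192157 (u = 6/(-4 + ((-142565 + 57162) - 106750)) = 6/(-4 + (-85403 - 106750)) = 6/(-4 - 192153) = 6/(-192157) = 6*(-1/192157) = -6/192157 ≈ -3.1224e-5)
sqrt(u + 121687) = sqrt(-6/192157 + 121687) = sqrt(23383008853/192157) = sqrt(4493208832165921)/192157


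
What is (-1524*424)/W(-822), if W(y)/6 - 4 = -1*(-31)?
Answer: -107696/35 ≈ -3077.0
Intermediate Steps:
W(y) = 210 (W(y) = 24 + 6*(-1*(-31)) = 24 + 6*31 = 24 + 186 = 210)
(-1524*424)/W(-822) = -1524*424/210 = -646176*1/210 = -107696/35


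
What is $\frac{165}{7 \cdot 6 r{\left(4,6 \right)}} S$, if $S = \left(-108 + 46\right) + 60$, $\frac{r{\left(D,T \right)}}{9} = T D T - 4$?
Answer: $- \frac{11}{1764} \approx -0.0062358$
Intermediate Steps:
$r{\left(D,T \right)} = -36 + 9 D T^{2}$ ($r{\left(D,T \right)} = 9 \left(T D T - 4\right) = 9 \left(D T T - 4\right) = 9 \left(D T^{2} - 4\right) = 9 \left(-4 + D T^{2}\right) = -36 + 9 D T^{2}$)
$S = -2$ ($S = -62 + 60 = -2$)
$\frac{165}{7 \cdot 6 r{\left(4,6 \right)}} S = \frac{165}{7 \cdot 6 \left(-36 + 9 \cdot 4 \cdot 6^{2}\right)} \left(-2\right) = \frac{165}{42 \left(-36 + 9 \cdot 4 \cdot 36\right)} \left(-2\right) = \frac{165}{42 \left(-36 + 1296\right)} \left(-2\right) = \frac{165}{42 \cdot 1260} \left(-2\right) = \frac{165}{52920} \left(-2\right) = 165 \cdot \frac{1}{52920} \left(-2\right) = \frac{11}{3528} \left(-2\right) = - \frac{11}{1764}$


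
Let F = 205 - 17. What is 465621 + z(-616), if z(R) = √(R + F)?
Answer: 465621 + 2*I*√107 ≈ 4.6562e+5 + 20.688*I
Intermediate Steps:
F = 188
z(R) = √(188 + R) (z(R) = √(R + 188) = √(188 + R))
465621 + z(-616) = 465621 + √(188 - 616) = 465621 + √(-428) = 465621 + 2*I*√107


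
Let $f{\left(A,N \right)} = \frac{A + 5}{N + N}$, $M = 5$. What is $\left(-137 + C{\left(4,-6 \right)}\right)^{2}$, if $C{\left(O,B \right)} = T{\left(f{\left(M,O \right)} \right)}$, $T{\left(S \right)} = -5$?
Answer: $20164$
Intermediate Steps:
$f{\left(A,N \right)} = \frac{5 + A}{2 N}$
$C{\left(O,B \right)} = -5$
$\left(-137 + C{\left(4,-6 \right)}\right)^{2} = \left(-137 - 5\right)^{2} = \left(-142\right)^{2} = 20164$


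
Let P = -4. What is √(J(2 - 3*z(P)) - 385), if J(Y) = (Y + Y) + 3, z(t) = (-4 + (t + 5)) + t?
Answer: 4*I*√21 ≈ 18.33*I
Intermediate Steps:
z(t) = 1 + 2*t (z(t) = (-4 + (5 + t)) + t = (1 + t) + t = 1 + 2*t)
J(Y) = 3 + 2*Y (J(Y) = 2*Y + 3 = 3 + 2*Y)
√(J(2 - 3*z(P)) - 385) = √((3 + 2*(2 - 3*(1 + 2*(-4)))) - 385) = √((3 + 2*(2 - 3*(1 - 8))) - 385) = √((3 + 2*(2 - 3*(-7))) - 385) = √((3 + 2*(2 + 21)) - 385) = √((3 + 2*23) - 385) = √((3 + 46) - 385) = √(49 - 385) = √(-336) = 4*I*√21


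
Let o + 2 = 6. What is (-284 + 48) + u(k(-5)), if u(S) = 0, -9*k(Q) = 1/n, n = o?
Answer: -236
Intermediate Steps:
o = 4 (o = -2 + 6 = 4)
n = 4
k(Q) = -1/36 (k(Q) = -⅑/4 = -⅑*¼ = -1/36)
(-284 + 48) + u(k(-5)) = (-284 + 48) + 0 = -236 + 0 = -236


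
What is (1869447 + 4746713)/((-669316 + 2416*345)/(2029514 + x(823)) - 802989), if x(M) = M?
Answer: -13433034445920/1630338113089 ≈ -8.2394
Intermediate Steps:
(1869447 + 4746713)/((-669316 + 2416*345)/(2029514 + x(823)) - 802989) = (1869447 + 4746713)/((-669316 + 2416*345)/(2029514 + 823) - 802989) = 6616160/((-669316 + 833520)/2030337 - 802989) = 6616160/(164204*(1/2030337) - 802989) = 6616160/(164204/2030337 - 802989) = 6616160/(-1630338113089/2030337) = 6616160*(-2030337/1630338113089) = -13433034445920/1630338113089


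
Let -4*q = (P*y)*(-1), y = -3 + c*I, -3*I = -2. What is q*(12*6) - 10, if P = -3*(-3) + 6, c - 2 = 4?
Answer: 260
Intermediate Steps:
c = 6 (c = 2 + 4 = 6)
I = ⅔ (I = -⅓*(-2) = ⅔ ≈ 0.66667)
P = 15 (P = 9 + 6 = 15)
y = 1 (y = -3 + 6*(⅔) = -3 + 4 = 1)
q = 15/4 (q = -15*1*(-1)/4 = -15*(-1)/4 = -¼*(-15) = 15/4 ≈ 3.7500)
q*(12*6) - 10 = 15*(12*6)/4 - 10 = (15/4)*72 - 10 = 270 - 10 = 260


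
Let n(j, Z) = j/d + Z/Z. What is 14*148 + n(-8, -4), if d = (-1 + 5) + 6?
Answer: 10361/5 ≈ 2072.2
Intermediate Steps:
d = 10 (d = 4 + 6 = 10)
n(j, Z) = 1 + j/10 (n(j, Z) = j/10 + Z/Z = j*(⅒) + 1 = j/10 + 1 = 1 + j/10)
14*148 + n(-8, -4) = 14*148 + (1 + (⅒)*(-8)) = 2072 + (1 - ⅘) = 2072 + ⅕ = 10361/5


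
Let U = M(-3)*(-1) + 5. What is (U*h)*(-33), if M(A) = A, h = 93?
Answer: -24552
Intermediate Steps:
U = 8 (U = -3*(-1) + 5 = 3 + 5 = 8)
(U*h)*(-33) = (8*93)*(-33) = 744*(-33) = -24552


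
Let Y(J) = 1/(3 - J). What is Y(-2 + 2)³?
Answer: 1/27 ≈ 0.037037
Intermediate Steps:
Y(-2 + 2)³ = (-1/(-3 + (-2 + 2)))³ = (-1/(-3 + 0))³ = (-1/(-3))³ = (-1*(-⅓))³ = (⅓)³ = 1/27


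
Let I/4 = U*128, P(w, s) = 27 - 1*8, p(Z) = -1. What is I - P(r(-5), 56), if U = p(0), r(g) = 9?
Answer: -531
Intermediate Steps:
P(w, s) = 19 (P(w, s) = 27 - 8 = 19)
U = -1
I = -512 (I = 4*(-1*128) = 4*(-128) = -512)
I - P(r(-5), 56) = -512 - 1*19 = -512 - 19 = -531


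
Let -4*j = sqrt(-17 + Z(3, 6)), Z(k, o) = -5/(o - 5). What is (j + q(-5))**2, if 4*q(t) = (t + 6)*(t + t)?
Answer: (10 + I*sqrt(22))**2/16 ≈ 4.875 + 5.863*I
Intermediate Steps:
Z(k, o) = -5/(-5 + o)
j = -I*sqrt(22)/4 (j = -sqrt(-17 - 5/(-5 + 6))/4 = -sqrt(-17 - 5/1)/4 = -sqrt(-17 - 5*1)/4 = -sqrt(-17 - 5)/4 = -I*sqrt(22)/4 ≈ -1.1726*I)
q(t) = t*(6 + t)/2 (q(t) = ((t + 6)*(t + t))/4 = ((6 + t)*(2*t))/4 = (2*t*(6 + t))/4 = t*(6 + t)/2)
(j + q(-5))**2 = (-I*sqrt(22)/4 + (1/2)*(-5)*(6 - 5))**2 = (-I*sqrt(22)/4 + (1/2)*(-5)*1)**2 = (-I*sqrt(22)/4 - 5/2)**2 = (-5/2 - I*sqrt(22)/4)**2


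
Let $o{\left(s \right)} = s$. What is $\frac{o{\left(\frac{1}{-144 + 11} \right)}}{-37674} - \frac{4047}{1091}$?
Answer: $- \frac{20278067083}{5466610422} \approx -3.7094$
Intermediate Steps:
$\frac{o{\left(\frac{1}{-144 + 11} \right)}}{-37674} - \frac{4047}{1091} = \frac{1}{\left(-144 + 11\right) \left(-37674\right)} - \frac{4047}{1091} = \frac{1}{-133} \left(- \frac{1}{37674}\right) - \frac{4047}{1091} = \left(- \frac{1}{133}\right) \left(- \frac{1}{37674}\right) - \frac{4047}{1091} = \frac{1}{5010642} - \frac{4047}{1091} = - \frac{20278067083}{5466610422}$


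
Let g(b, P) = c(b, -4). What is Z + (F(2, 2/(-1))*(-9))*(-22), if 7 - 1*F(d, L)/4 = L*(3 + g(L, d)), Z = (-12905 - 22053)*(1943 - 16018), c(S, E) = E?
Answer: 492037810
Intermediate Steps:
g(b, P) = -4
Z = 492033850 (Z = -34958*(-14075) = 492033850)
F(d, L) = 28 + 4*L (F(d, L) = 28 - 4*L*(3 - 4) = 28 - 4*L*(-1) = 28 - (-4)*L = 28 + 4*L)
Z + (F(2, 2/(-1))*(-9))*(-22) = 492033850 + ((28 + 4*(2/(-1)))*(-9))*(-22) = 492033850 + ((28 + 4*(2*(-1)))*(-9))*(-22) = 492033850 + ((28 + 4*(-2))*(-9))*(-22) = 492033850 + ((28 - 8)*(-9))*(-22) = 492033850 + (20*(-9))*(-22) = 492033850 - 180*(-22) = 492033850 + 3960 = 492037810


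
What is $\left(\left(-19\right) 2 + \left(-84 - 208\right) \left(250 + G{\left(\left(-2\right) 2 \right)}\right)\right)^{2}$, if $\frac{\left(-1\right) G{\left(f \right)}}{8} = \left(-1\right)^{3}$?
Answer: $5681239876$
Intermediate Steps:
$G{\left(f \right)} = 8$ ($G{\left(f \right)} = - 8 \left(-1\right)^{3} = \left(-8\right) \left(-1\right) = 8$)
$\left(\left(-19\right) 2 + \left(-84 - 208\right) \left(250 + G{\left(\left(-2\right) 2 \right)}\right)\right)^{2} = \left(\left(-19\right) 2 + \left(-84 - 208\right) \left(250 + 8\right)\right)^{2} = \left(-38 - 75336\right)^{2} = \left(-75374\right)^{2} = 5681239876$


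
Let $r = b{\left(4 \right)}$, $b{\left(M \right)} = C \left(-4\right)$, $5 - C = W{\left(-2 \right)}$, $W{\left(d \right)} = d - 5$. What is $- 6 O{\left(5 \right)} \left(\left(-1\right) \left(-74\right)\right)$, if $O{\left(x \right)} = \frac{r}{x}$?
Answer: $\frac{21312}{5} \approx 4262.4$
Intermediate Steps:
$W{\left(d \right)} = -5 + d$ ($W{\left(d \right)} = d - 5 = -5 + d$)
$C = 12$ ($C = 5 - \left(-5 - 2\right) = 5 - -7 = 5 + 7 = 12$)
$b{\left(M \right)} = -48$ ($b{\left(M \right)} = 12 \left(-4\right) = -48$)
$r = -48$
$O{\left(x \right)} = - \frac{48}{x}$
$- 6 O{\left(5 \right)} \left(\left(-1\right) \left(-74\right)\right) = - 6 \left(- \frac{48}{5}\right) \left(\left(-1\right) \left(-74\right)\right) = - 6 \left(\left(-48\right) \frac{1}{5}\right) 74 = \left(-6\right) \left(- \frac{48}{5}\right) 74 = \frac{288}{5} \cdot 74 = \frac{21312}{5}$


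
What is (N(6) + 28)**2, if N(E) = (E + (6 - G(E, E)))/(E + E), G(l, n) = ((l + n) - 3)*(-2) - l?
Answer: 961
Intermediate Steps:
G(l, n) = 6 - 3*l - 2*n (G(l, n) = (-3 + l + n)*(-2) - l = (6 - 2*l - 2*n) - l = 6 - 3*l - 2*n)
N(E) = 3 (N(E) = (E + (6 - (6 - 3*E - 2*E)))/(E + E) = (E + (6 - (6 - 5*E)))/((2*E)) = (E + (6 + (-6 + 5*E)))*(1/(2*E)) = (E + 5*E)*(1/(2*E)) = (6*E)*(1/(2*E)) = 3)
(N(6) + 28)**2 = (3 + 28)**2 = 31**2 = 961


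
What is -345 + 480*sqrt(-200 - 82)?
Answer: -345 + 480*I*sqrt(282) ≈ -345.0 + 8060.6*I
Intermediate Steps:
-345 + 480*sqrt(-200 - 82) = -345 + 480*sqrt(-282) = -345 + 480*(I*sqrt(282)) = -345 + 480*I*sqrt(282)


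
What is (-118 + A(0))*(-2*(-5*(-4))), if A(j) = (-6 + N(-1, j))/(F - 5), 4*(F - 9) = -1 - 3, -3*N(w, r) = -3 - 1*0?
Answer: 14360/3 ≈ 4786.7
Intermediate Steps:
N(w, r) = 1 (N(w, r) = -(-3 - 1*0)/3 = -(-3 + 0)/3 = -1/3*(-3) = 1)
F = 8 (F = 9 + (-1 - 3)/4 = 9 + (1/4)*(-4) = 9 - 1 = 8)
A(j) = -5/3 (A(j) = (-6 + 1)/(8 - 5) = -5/3)
(-118 + A(0))*(-2*(-5*(-4))) = (-118 - 5/3)*(-2*(-5*(-4))) = -(-718)*20*1/3 = -(-718)*20/3 = -359/3*(-40) = 14360/3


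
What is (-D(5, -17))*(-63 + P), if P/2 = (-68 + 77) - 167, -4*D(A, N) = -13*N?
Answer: -83759/4 ≈ -20940.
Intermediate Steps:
D(A, N) = 13*N/4 (D(A, N) = -(-13)*N/4 = 13*N/4)
P = -316 (P = 2*((-68 + 77) - 167) = 2*(9 - 167) = 2*(-158) = -316)
(-D(5, -17))*(-63 + P) = (-13*(-17)/4)*(-63 - 316) = -1*(-221/4)*(-379) = (221/4)*(-379) = -83759/4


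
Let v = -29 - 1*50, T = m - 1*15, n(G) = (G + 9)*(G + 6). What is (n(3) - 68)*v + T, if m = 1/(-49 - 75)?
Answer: -393701/124 ≈ -3175.0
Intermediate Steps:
n(G) = (6 + G)*(9 + G) (n(G) = (9 + G)*(6 + G) = (6 + G)*(9 + G))
m = -1/124 (m = 1/(-124) = -1/124 ≈ -0.0080645)
T = -1861/124 (T = -1/124 - 1*15 = -1/124 - 15 = -1861/124 ≈ -15.008)
v = -79 (v = -29 - 50 = -79)
(n(3) - 68)*v + T = ((54 + 3² + 15*3) - 68)*(-79) - 1861/124 = ((54 + 9 + 45) - 68)*(-79) - 1861/124 = (108 - 68)*(-79) - 1861/124 = 40*(-79) - 1861/124 = -3160 - 1861/124 = -393701/124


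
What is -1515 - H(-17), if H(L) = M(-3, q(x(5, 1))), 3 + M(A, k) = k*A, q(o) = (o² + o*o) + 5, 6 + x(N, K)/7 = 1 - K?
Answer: 9087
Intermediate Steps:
x(N, K) = -35 - 7*K (x(N, K) = -42 + 7*(1 - K) = -42 + (7 - 7*K) = -35 - 7*K)
q(o) = 5 + 2*o² (q(o) = (o² + o²) + 5 = 2*o² + 5 = 5 + 2*o²)
M(A, k) = -3 + A*k (M(A, k) = -3 + k*A = -3 + A*k)
H(L) = -10602 (H(L) = -3 - 3*(5 + 2*(-35 - 7*1)²) = -3 - 3*(5 + 2*(-35 - 7)²) = -3 - 3*(5 + 2*(-42)²) = -3 - 3*(5 + 2*1764) = -3 - 3*(5 + 3528) = -3 - 3*3533 = -3 - 10599 = -10602)
-1515 - H(-17) = -1515 - 1*(-10602) = -1515 + 10602 = 9087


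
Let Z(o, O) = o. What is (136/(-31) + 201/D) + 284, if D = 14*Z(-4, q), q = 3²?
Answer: 479177/1736 ≈ 276.02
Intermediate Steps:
q = 9
D = -56 (D = 14*(-4) = -56)
(136/(-31) + 201/D) + 284 = (136/(-31) + 201/(-56)) + 284 = (136*(-1/31) + 201*(-1/56)) + 284 = (-136/31 - 201/56) + 284 = -13847/1736 + 284 = 479177/1736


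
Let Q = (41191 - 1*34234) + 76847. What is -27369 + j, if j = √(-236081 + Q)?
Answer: -27369 + I*√152277 ≈ -27369.0 + 390.23*I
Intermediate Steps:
Q = 83804 (Q = (41191 - 34234) + 76847 = 6957 + 76847 = 83804)
j = I*√152277 (j = √(-236081 + 83804) = √(-152277) = I*√152277 ≈ 390.23*I)
-27369 + j = -27369 + I*√152277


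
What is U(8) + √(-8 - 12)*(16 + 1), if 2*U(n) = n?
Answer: 4 + 34*I*√5 ≈ 4.0 + 76.026*I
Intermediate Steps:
U(n) = n/2
U(8) + √(-8 - 12)*(16 + 1) = (½)*8 + √(-8 - 12)*(16 + 1) = 4 + √(-20)*17 = 4 + (2*I*√5)*17 = 4 + 34*I*√5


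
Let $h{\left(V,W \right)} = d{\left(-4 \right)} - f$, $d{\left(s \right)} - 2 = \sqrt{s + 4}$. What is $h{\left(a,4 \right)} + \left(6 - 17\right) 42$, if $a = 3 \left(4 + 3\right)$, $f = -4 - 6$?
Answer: $-450$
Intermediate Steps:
$f = -10$ ($f = -4 - 6 = -10$)
$a = 21$ ($a = 3 \cdot 7 = 21$)
$d{\left(s \right)} = 2 + \sqrt{4 + s}$ ($d{\left(s \right)} = 2 + \sqrt{s + 4} = 2 + \sqrt{4 + s}$)
$h{\left(V,W \right)} = 12$ ($h{\left(V,W \right)} = \left(2 + \sqrt{4 - 4}\right) - -10 = \left(2 + \sqrt{0}\right) + 10 = \left(2 + 0\right) + 10 = 2 + 10 = 12$)
$h{\left(a,4 \right)} + \left(6 - 17\right) 42 = 12 + \left(6 - 17\right) 42 = 12 - 462 = -450$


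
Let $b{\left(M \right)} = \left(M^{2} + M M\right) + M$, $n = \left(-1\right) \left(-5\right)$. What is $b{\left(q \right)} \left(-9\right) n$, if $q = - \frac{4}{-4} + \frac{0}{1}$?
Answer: $-135$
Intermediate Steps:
$n = 5$
$q = 1$ ($q = \left(-4\right) \left(- \frac{1}{4}\right) + 0 \cdot 1 = 1 + 0 = 1$)
$b{\left(M \right)} = M + 2 M^{2}$ ($b{\left(M \right)} = \left(M^{2} + M^{2}\right) + M = 2 M^{2} + M = M + 2 M^{2}$)
$b{\left(q \right)} \left(-9\right) n = 1 \left(1 + 2 \cdot 1\right) \left(-9\right) 5 = 1 \left(1 + 2\right) \left(-9\right) 5 = 1 \cdot 3 \left(-9\right) 5 = 3 \left(-9\right) 5 = \left(-27\right) 5 = -135$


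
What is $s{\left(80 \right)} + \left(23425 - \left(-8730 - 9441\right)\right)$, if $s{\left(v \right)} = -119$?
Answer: $41477$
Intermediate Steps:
$s{\left(80 \right)} + \left(23425 - \left(-8730 - 9441\right)\right) = -119 + \left(23425 - \left(-8730 - 9441\right)\right) = -119 + \left(23425 - -18171\right) = -119 + \left(23425 + 18171\right) = -119 + 41596 = 41477$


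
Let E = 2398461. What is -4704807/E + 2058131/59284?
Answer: 17443547409/532548172 ≈ 32.755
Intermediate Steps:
-4704807/E + 2058131/59284 = -4704807/2398461 + 2058131/59284 = -4704807*1/2398461 + 2058131*(1/59284) = -17621/8983 + 2058131/59284 = 17443547409/532548172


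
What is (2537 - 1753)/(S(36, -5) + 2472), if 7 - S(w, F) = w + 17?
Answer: 392/1213 ≈ 0.32317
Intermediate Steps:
S(w, F) = -10 - w (S(w, F) = 7 - (w + 17) = 7 - (17 + w) = 7 + (-17 - w) = -10 - w)
(2537 - 1753)/(S(36, -5) + 2472) = (2537 - 1753)/((-10 - 1*36) + 2472) = 784/((-10 - 36) + 2472) = 784/(-46 + 2472) = 784/2426 = 784*(1/2426) = 392/1213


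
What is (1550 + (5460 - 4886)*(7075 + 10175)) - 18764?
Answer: 9884286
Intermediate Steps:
(1550 + (5460 - 4886)*(7075 + 10175)) - 18764 = (1550 + 574*17250) - 18764 = (1550 + 9901500) - 18764 = 9903050 - 18764 = 9884286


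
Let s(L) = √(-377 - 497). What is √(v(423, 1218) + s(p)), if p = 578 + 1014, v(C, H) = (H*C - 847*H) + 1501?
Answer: √(-514931 + I*√874) ≈ 0.021 + 717.59*I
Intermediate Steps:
v(C, H) = 1501 - 847*H + C*H (v(C, H) = (C*H - 847*H) + 1501 = (-847*H + C*H) + 1501 = 1501 - 847*H + C*H)
p = 1592
s(L) = I*√874 (s(L) = √(-874) = I*√874)
√(v(423, 1218) + s(p)) = √((1501 - 847*1218 + 423*1218) + I*√874) = √((1501 - 1031646 + 515214) + I*√874) = √(-514931 + I*√874)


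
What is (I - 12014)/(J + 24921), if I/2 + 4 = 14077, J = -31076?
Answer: -16132/6155 ≈ -2.6210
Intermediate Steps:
I = 28146 (I = -8 + 2*14077 = -8 + 28154 = 28146)
(I - 12014)/(J + 24921) = (28146 - 12014)/(-31076 + 24921) = 16132/(-6155) = 16132*(-1/6155) = -16132/6155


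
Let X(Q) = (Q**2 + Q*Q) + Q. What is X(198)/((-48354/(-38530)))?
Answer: 504781530/8059 ≈ 62636.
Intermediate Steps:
X(Q) = Q + 2*Q**2 (X(Q) = (Q**2 + Q**2) + Q = 2*Q**2 + Q = Q + 2*Q**2)
X(198)/((-48354/(-38530))) = (198*(1 + 2*198))/((-48354/(-38530))) = (198*(1 + 396))/((-48354*(-1/38530))) = (198*397)/(24177/19265) = 78606*(19265/24177) = 504781530/8059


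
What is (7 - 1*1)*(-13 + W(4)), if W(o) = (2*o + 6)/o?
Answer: -57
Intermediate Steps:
W(o) = (6 + 2*o)/o
(7 - 1*1)*(-13 + W(4)) = (7 - 1*1)*(-13 + (2 + 6/4)) = (7 - 1)*(-13 + (2 + 6*(¼))) = 6*(-13 + (2 + 3/2)) = 6*(-13 + 7/2) = 6*(-19/2) = -57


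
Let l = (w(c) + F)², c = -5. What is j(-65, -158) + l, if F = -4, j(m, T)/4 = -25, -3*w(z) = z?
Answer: -851/9 ≈ -94.556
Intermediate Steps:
w(z) = -z/3
j(m, T) = -100 (j(m, T) = 4*(-25) = -100)
l = 49/9 (l = (-⅓*(-5) - 4)² = (5/3 - 4)² = (-7/3)² = 49/9 ≈ 5.4444)
j(-65, -158) + l = -100 + 49/9 = -851/9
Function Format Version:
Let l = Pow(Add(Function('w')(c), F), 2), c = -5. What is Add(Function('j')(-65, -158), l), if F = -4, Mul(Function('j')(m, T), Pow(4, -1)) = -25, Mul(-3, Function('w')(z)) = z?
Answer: Rational(-851, 9) ≈ -94.556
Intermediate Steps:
Function('w')(z) = Mul(Rational(-1, 3), z)
Function('j')(m, T) = -100 (Function('j')(m, T) = Mul(4, -25) = -100)
l = Rational(49, 9) (l = Pow(Add(Mul(Rational(-1, 3), -5), -4), 2) = Pow(Add(Rational(5, 3), -4), 2) = Pow(Rational(-7, 3), 2) = Rational(49, 9) ≈ 5.4444)
Add(Function('j')(-65, -158), l) = Add(-100, Rational(49, 9)) = Rational(-851, 9)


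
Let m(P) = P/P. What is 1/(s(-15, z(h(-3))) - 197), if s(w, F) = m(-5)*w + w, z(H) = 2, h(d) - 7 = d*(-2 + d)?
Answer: -1/227 ≈ -0.0044053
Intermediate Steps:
m(P) = 1
h(d) = 7 + d*(-2 + d)
s(w, F) = 2*w (s(w, F) = 1*w + w = w + w = 2*w)
1/(s(-15, z(h(-3))) - 197) = 1/(2*(-15) - 197) = 1/(-30 - 197) = 1/(-227) = -1/227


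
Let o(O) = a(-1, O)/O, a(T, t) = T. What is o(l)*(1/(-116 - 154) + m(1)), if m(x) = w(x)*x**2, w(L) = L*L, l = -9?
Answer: 269/2430 ≈ 0.11070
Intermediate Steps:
w(L) = L**2
o(O) = -1/O
m(x) = x**4 (m(x) = x**2*x**2 = x**4)
o(l)*(1/(-116 - 154) + m(1)) = (-1/(-9))*(1/(-116 - 154) + 1**4) = (-1*(-1/9))*(1/(-270) + 1) = (-1/270 + 1)/9 = (1/9)*(269/270) = 269/2430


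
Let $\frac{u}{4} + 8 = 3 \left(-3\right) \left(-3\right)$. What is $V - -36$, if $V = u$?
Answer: $112$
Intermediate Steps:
$u = 76$ ($u = -32 + 4 \cdot 3 \left(-3\right) \left(-3\right) = -32 + 4 \left(\left(-9\right) \left(-3\right)\right) = -32 + 4 \cdot 27 = -32 + 108 = 76$)
$V = 76$
$V - -36 = 76 - -36 = 76 + 36 = 112$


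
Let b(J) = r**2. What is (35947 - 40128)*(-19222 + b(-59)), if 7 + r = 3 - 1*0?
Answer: 80300286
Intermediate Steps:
r = -4 (r = -7 + (3 - 1*0) = -7 + (3 + 0) = -7 + 3 = -4)
b(J) = 16 (b(J) = (-4)**2 = 16)
(35947 - 40128)*(-19222 + b(-59)) = (35947 - 40128)*(-19222 + 16) = -4181*(-19206) = 80300286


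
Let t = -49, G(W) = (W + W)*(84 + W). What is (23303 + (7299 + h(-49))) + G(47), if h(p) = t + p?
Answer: 42818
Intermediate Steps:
G(W) = 2*W*(84 + W) (G(W) = (2*W)*(84 + W) = 2*W*(84 + W))
h(p) = -49 + p
(23303 + (7299 + h(-49))) + G(47) = (23303 + (7299 + (-49 - 49))) + 2*47*(84 + 47) = (23303 + (7299 - 98)) + 2*47*131 = (23303 + 7201) + 12314 = 30504 + 12314 = 42818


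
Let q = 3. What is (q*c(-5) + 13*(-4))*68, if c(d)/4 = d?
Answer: -7616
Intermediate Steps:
c(d) = 4*d
(q*c(-5) + 13*(-4))*68 = (3*(4*(-5)) + 13*(-4))*68 = (3*(-20) - 52)*68 = (-60 - 52)*68 = -112*68 = -7616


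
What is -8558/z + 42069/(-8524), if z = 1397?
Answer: -11974435/1082548 ≈ -11.061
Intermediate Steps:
-8558/z + 42069/(-8524) = -8558/1397 + 42069/(-8524) = -8558*1/1397 + 42069*(-1/8524) = -778/127 - 42069/8524 = -11974435/1082548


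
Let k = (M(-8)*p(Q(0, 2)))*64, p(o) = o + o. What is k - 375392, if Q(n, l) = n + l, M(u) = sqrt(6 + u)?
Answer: -375392 + 256*I*sqrt(2) ≈ -3.7539e+5 + 362.04*I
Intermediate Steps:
Q(n, l) = l + n
p(o) = 2*o
k = 256*I*sqrt(2) (k = (sqrt(6 - 8)*(2*(2 + 0)))*64 = (sqrt(-2)*(2*2))*64 = ((I*sqrt(2))*4)*64 = (4*I*sqrt(2))*64 = 256*I*sqrt(2) ≈ 362.04*I)
k - 375392 = 256*I*sqrt(2) - 375392 = -375392 + 256*I*sqrt(2)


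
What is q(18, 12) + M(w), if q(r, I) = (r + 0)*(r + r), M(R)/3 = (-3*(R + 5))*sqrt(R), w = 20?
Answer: 648 - 450*sqrt(5) ≈ -358.23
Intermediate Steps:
M(R) = 3*sqrt(R)*(-15 - 3*R) (M(R) = 3*((-3*(R + 5))*sqrt(R)) = 3*((-3*(5 + R))*sqrt(R)) = 3*((-15 - 3*R)*sqrt(R)) = 3*(sqrt(R)*(-15 - 3*R)) = 3*sqrt(R)*(-15 - 3*R))
q(r, I) = 2*r**2 (q(r, I) = r*(2*r) = 2*r**2)
q(18, 12) + M(w) = 2*18**2 + 9*sqrt(20)*(-5 - 1*20) = 2*324 + 9*(2*sqrt(5))*(-5 - 20) = 648 + 9*(2*sqrt(5))*(-25) = 648 - 450*sqrt(5)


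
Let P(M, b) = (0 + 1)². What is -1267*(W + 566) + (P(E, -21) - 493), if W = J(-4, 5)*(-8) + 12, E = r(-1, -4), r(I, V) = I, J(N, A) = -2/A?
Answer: -3684362/5 ≈ -7.3687e+5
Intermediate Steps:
E = -1
P(M, b) = 1 (P(M, b) = 1² = 1)
W = 76/5 (W = -2/5*(-8) + 12 = -2*⅕*(-8) + 12 = -⅖*(-8) + 12 = 16/5 + 12 = 76/5 ≈ 15.200)
-1267*(W + 566) + (P(E, -21) - 493) = -1267*(76/5 + 566) + (1 - 493) = -1267*2906/5 - 492 = -3681902/5 - 492 = -3684362/5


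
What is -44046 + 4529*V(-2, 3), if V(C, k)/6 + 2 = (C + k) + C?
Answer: -125568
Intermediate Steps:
V(C, k) = -12 + 6*k + 12*C (V(C, k) = -12 + 6*((C + k) + C) = -12 + 6*(k + 2*C) = -12 + (6*k + 12*C) = -12 + 6*k + 12*C)
-44046 + 4529*V(-2, 3) = -44046 + 4529*(-12 + 6*3 + 12*(-2)) = -44046 + 4529*(-12 + 18 - 24) = -44046 + 4529*(-18) = -44046 - 81522 = -125568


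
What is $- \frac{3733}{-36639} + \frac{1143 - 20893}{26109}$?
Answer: $- \frac{2576771}{3936657} \approx -0.65456$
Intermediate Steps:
$- \frac{3733}{-36639} + \frac{1143 - 20893}{26109} = \left(-3733\right) \left(- \frac{1}{36639}\right) + \left(1143 - 20893\right) \frac{1}{26109} = \frac{3733}{36639} - \frac{19750}{26109} = - \frac{2576771}{3936657}$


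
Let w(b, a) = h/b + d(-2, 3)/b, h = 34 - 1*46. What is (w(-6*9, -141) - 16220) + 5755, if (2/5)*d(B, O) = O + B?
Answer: -1130201/108 ≈ -10465.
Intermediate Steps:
h = -12 (h = 34 - 46 = -12)
d(B, O) = 5*B/2 + 5*O/2 (d(B, O) = 5*(O + B)/2 = 5*(B + O)/2 = 5*B/2 + 5*O/2)
w(b, a) = -19/(2*b) (w(b, a) = -12/b + ((5/2)*(-2) + (5/2)*3)/b = -12/b + (-5 + 15/2)/b = -12/b + 5/(2*b) = -19/(2*b))
(w(-6*9, -141) - 16220) + 5755 = (-19/(2*((-6*9))) - 16220) + 5755 = (-19/2/(-54) - 16220) + 5755 = (-19/2*(-1/54) - 16220) + 5755 = (19/108 - 16220) + 5755 = -1751741/108 + 5755 = -1130201/108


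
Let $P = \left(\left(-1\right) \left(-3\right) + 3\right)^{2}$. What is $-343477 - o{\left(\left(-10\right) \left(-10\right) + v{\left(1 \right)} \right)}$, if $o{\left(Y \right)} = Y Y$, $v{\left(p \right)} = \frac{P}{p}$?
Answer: $-361973$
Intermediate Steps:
$P = 36$ ($P = \left(3 + 3\right)^{2} = 6^{2} = 36$)
$v{\left(p \right)} = \frac{36}{p}$
$o{\left(Y \right)} = Y^{2}$
$-343477 - o{\left(\left(-10\right) \left(-10\right) + v{\left(1 \right)} \right)} = -343477 - \left(\left(-10\right) \left(-10\right) + \frac{36}{1}\right)^{2} = -343477 - \left(100 + 36 \cdot 1\right)^{2} = -343477 - \left(100 + 36\right)^{2} = -343477 - 136^{2} = -343477 - 18496 = -361973$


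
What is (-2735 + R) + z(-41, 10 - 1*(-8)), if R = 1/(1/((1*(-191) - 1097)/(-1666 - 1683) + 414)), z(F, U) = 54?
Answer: -7590895/3349 ≈ -2266.6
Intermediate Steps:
R = 1387774/3349 (R = 1/(1/((-191 - 1097)/(-3349) + 414)) = 1/(1/(-1288*(-1/3349) + 414)) = 1/(1/(1288/3349 + 414)) = 1/(1/(1387774/3349)) = 1/(3349/1387774) = 1387774/3349 ≈ 414.38)
(-2735 + R) + z(-41, 10 - 1*(-8)) = (-2735 + 1387774/3349) + 54 = -7771741/3349 + 54 = -7590895/3349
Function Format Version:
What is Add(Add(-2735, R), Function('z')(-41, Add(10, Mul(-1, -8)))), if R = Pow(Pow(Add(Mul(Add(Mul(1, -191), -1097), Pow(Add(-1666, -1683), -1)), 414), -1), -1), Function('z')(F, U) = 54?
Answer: Rational(-7590895, 3349) ≈ -2266.6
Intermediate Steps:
R = Rational(1387774, 3349) (R = Pow(Pow(Add(Mul(Add(-191, -1097), Pow(-3349, -1)), 414), -1), -1) = Pow(Pow(Add(Mul(-1288, Rational(-1, 3349)), 414), -1), -1) = Pow(Pow(Add(Rational(1288, 3349), 414), -1), -1) = Pow(Pow(Rational(1387774, 3349), -1), -1) = Pow(Rational(3349, 1387774), -1) = Rational(1387774, 3349) ≈ 414.38)
Add(Add(-2735, R), Function('z')(-41, Add(10, Mul(-1, -8)))) = Add(Add(-2735, Rational(1387774, 3349)), 54) = Add(Rational(-7771741, 3349), 54) = Rational(-7590895, 3349)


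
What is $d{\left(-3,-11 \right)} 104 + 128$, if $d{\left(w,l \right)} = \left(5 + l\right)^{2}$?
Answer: $3872$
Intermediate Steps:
$d{\left(-3,-11 \right)} 104 + 128 = \left(5 - 11\right)^{2} \cdot 104 + 128 = \left(-6\right)^{2} \cdot 104 + 128 = 36 \cdot 104 + 128 = 3744 + 128 = 3872$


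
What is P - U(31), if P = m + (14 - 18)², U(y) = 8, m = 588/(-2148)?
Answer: 1383/179 ≈ 7.7263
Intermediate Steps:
m = -49/179 (m = 588*(-1/2148) = -49/179 ≈ -0.27374)
P = 2815/179 (P = -49/179 + (14 - 18)² = -49/179 + (-4)² = -49/179 + 16 = 2815/179 ≈ 15.726)
P - U(31) = 2815/179 - 1*8 = 2815/179 - 8 = 1383/179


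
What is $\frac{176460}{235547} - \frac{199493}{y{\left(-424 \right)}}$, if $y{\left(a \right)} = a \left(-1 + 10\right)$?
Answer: $\frac{47663349031}{898847352} \approx 53.027$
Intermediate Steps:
$y{\left(a \right)} = 9 a$ ($y{\left(a \right)} = a 9 = 9 a$)
$\frac{176460}{235547} - \frac{199493}{y{\left(-424 \right)}} = \frac{176460}{235547} - \frac{199493}{9 \left(-424\right)} = 176460 \cdot \frac{1}{235547} - \frac{199493}{-3816} = \frac{176460}{235547} - - \frac{199493}{3816} = \frac{176460}{235547} + \frac{199493}{3816} = \frac{47663349031}{898847352}$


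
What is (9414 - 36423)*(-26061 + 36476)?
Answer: -281298735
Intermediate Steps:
(9414 - 36423)*(-26061 + 36476) = -27009*10415 = -281298735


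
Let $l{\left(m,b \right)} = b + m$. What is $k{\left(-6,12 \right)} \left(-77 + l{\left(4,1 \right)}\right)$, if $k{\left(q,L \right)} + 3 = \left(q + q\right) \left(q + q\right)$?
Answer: $-10152$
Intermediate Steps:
$k{\left(q,L \right)} = -3 + 4 q^{2}$ ($k{\left(q,L \right)} = -3 + \left(q + q\right) \left(q + q\right) = -3 + 2 q 2 q = -3 + 4 q^{2}$)
$k{\left(-6,12 \right)} \left(-77 + l{\left(4,1 \right)}\right) = \left(-3 + 4 \left(-6\right)^{2}\right) \left(-77 + \left(1 + 4\right)\right) = \left(-3 + 4 \cdot 36\right) \left(-77 + 5\right) = \left(-3 + 144\right) \left(-72\right) = 141 \left(-72\right) = -10152$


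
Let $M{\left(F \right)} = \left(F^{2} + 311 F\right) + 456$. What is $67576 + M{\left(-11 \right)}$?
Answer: $64732$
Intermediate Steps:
$M{\left(F \right)} = 456 + F^{2} + 311 F$
$67576 + M{\left(-11 \right)} = 67576 + \left(456 + \left(-11\right)^{2} + 311 \left(-11\right)\right) = 67576 + \left(456 + 121 - 3421\right) = 67576 - 2844 = 64732$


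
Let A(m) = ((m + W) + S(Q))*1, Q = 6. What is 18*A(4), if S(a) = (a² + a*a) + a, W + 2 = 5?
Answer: 1530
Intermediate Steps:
W = 3 (W = -2 + 5 = 3)
S(a) = a + 2*a² (S(a) = (a² + a²) + a = 2*a² + a = a + 2*a²)
A(m) = 81 + m (A(m) = ((m + 3) + 6*(1 + 2*6))*1 = ((3 + m) + 6*(1 + 12))*1 = ((3 + m) + 6*13)*1 = ((3 + m) + 78)*1 = (81 + m)*1 = 81 + m)
18*A(4) = 18*(81 + 4) = 18*85 = 1530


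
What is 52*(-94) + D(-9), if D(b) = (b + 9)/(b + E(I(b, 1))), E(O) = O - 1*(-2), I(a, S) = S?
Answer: -4888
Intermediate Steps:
E(O) = 2 + O (E(O) = O + 2 = 2 + O)
D(b) = (9 + b)/(3 + b) (D(b) = (b + 9)/(b + (2 + 1)) = (9 + b)/(b + 3) = (9 + b)/(3 + b))
52*(-94) + D(-9) = 52*(-94) + (9 - 9)/(3 - 9) = -4888 + 0/(-6) = -4888 - ⅙*0 = -4888 + 0 = -4888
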